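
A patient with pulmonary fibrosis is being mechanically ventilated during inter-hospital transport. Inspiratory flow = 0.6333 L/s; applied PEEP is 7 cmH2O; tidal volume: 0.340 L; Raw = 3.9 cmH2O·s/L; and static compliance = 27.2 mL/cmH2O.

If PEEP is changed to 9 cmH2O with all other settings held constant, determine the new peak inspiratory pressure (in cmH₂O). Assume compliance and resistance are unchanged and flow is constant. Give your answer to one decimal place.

PIP = Vt/C + R·V̇ + PEEP (constant-flow equation of motion).
Only the baseline term changes: ΔPIP = ΔPEEP = 9 − 7 = 2.0 cmH2O.
Original PIP = 340/27.2 + 3.9×0.6333 + 7 = 21.97 cmH2O; new PIP = 21.97 + (2.0) = 23.97 cmH2O.

24.0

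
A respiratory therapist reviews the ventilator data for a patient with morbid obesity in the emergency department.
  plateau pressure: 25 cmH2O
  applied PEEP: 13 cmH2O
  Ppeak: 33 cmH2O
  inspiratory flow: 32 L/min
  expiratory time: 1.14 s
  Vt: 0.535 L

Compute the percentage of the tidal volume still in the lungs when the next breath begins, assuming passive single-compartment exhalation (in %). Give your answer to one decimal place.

Flow: 32 L/min ÷ 60 = 0.5333 L/s.
R = (PIP − Pplat)/V̇ = (33 − 25) / 0.5333 = 8.0/0.5333 = 15.001 cmH2O·s/L.
C = Vt/(Pplat − PEEP) = 535.0 / (25 − 13) = 535.0/12.0 = 44.583 mL/cmH2O.
τ = R × C = 15.001 × 0.04458 L/cmH2O = 0.6687 s.
Fraction remaining at end-expiration = e^(−Te/τ) = e^(−1.14/0.6687) = 0.1818 → 18.18%.

18.2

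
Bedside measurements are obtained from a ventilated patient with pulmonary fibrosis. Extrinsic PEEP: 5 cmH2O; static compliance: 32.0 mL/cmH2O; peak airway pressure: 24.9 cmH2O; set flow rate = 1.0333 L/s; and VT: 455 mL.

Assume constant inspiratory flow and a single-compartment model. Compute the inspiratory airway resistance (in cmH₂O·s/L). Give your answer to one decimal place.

5.5

Equation of motion (constant flow): PIP = Vt/C + R·V̇ + PEEP.
R·V̇ = PIP − Vt/C − PEEP = 24.9 − 455/32.0 − 5 = 24.9 − 14.219 − 5 = 5.681 cmH2O.
R = 5.681 / 1.0333 = 5.498 cmH2O·s/L.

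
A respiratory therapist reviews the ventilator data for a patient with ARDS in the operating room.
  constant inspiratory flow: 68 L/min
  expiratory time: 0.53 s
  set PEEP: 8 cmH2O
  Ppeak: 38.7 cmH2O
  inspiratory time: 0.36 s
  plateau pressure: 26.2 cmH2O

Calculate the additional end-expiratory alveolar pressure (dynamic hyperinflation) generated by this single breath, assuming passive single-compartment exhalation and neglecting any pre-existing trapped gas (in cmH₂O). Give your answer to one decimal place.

2.1

Flow: 68 L/min ÷ 60 = 1.1333 L/s.
Vt = flow × Ti = 1.1333 L/s × 0.36 s × 1000 mL/L = 407.99 mL.
R = (PIP − Pplat)/V̇ = (38.7 − 26.2) / 1.1333 = 12.5/1.1333 = 11.03 cmH2O·s/L.
C = Vt/(Pplat − PEEP) = 407.99 / (26.2 − 8) = 407.99/18.2 = 22.417 mL/cmH2O.
τ = R × C = 11.03 × 0.02242 L/cmH2O = 0.2473 s.
Fraction remaining = e^(−Te/τ) = e^(−0.53/0.2473) = 0.1173; trapped volume = 407.99 × 0.1173 = 47.857 mL.
Additional alveolar pressure from trapping ≈ V_trapped / C = 47.857 / 22.417 = 2.135 cmH2O.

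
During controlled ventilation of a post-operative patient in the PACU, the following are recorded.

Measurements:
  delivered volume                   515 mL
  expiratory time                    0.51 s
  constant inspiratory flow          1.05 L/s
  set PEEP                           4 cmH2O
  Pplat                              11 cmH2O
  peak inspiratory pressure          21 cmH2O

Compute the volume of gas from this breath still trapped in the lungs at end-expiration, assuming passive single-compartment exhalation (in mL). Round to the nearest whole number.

249

R = (PIP − Pplat)/V̇ = (21 − 11) / 1.05 = 10.0/1.05 = 9.524 cmH2O·s/L.
C = Vt/(Pplat − PEEP) = 515.0 / (11 − 4) = 515.0/7.0 = 73.571 mL/cmH2O.
τ = R × C = 9.524 × 0.07357 L/cmH2O = 0.7007 s.
Fraction remaining = e^(−Te/τ) = e^(−0.51/0.7007) = 0.4829.
Trapped volume = 515.0 × 0.4829 = 248.69 mL.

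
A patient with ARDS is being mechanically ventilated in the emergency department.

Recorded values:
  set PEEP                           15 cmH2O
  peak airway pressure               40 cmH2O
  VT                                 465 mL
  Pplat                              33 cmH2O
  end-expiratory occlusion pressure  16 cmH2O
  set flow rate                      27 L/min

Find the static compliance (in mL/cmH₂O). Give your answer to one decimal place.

End-expiratory occlusion gives total PEEP = 16 cmH2O (intrinsic PEEP = 16 − 15 = 1). Use total PEEP for the elastic gradient.
Cstat = Vt / (Pplat − PEEPtotal) = 465 / (33 − 16) = 465 / 17.0 = 27.353 mL/cmH2O.

27.4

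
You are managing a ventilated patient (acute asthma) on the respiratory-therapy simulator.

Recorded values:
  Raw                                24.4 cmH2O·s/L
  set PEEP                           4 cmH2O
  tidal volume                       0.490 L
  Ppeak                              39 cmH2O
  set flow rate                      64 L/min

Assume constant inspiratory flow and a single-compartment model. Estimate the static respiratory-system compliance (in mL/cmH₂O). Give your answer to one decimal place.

54.6

Flow: 64 L/min ÷ 60 = 1.0667 L/s.
Equation of motion (constant flow): PIP = Vt/C + R·V̇ + PEEP.
Vt/C = PIP − R·V̇ − PEEP = 39 − 24.4×1.0667 − 4 = 39 − 26.027 − 4 = 8.973 cmH2O.
C = Vt / 8.973 = 490 / 8.973 = 54.608 mL/cmH2O.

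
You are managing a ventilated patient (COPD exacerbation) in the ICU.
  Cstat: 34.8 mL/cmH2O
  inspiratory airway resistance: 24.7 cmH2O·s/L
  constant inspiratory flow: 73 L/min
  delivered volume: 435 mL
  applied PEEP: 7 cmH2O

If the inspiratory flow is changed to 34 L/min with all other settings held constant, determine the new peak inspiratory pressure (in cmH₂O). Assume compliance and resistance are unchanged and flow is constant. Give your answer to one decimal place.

33.5

Flow: 73 L/min ÷ 60 = 1.2167 L/s.
New flow: 34 L/min ÷ 60 = 0.5667 L/s.
PIP = Vt/C + R·V̇ + PEEP (constant-flow equation of motion).
Only the resistive term changes: ΔPIP = R × ΔV̇ = 24.7 × (0.5667 − 1.2167) = 24.7 × -0.65 = -16.055 cmH2O.
Original PIP = 435/34.8 + 24.7×1.2167 + 7 = 49.552 cmH2O; new PIP = 49.552 + (-16.055) = 33.497 cmH2O.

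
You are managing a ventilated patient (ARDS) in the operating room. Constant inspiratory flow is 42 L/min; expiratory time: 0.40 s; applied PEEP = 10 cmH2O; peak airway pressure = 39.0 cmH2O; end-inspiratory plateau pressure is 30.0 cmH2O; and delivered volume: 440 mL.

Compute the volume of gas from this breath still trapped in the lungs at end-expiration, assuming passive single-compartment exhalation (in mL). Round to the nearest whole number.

Flow: 42 L/min ÷ 60 = 0.7 L/s.
R = (PIP − Pplat)/V̇ = (39.0 − 30.0) / 0.7 = 9.0/0.7 = 12.857 cmH2O·s/L.
C = Vt/(Pplat − PEEP) = 440.0 / (30.0 − 10) = 440.0/20.0 = 22.0 mL/cmH2O.
τ = R × C = 12.857 × 0.022 L/cmH2O = 0.2829 s.
Fraction remaining = e^(−Te/τ) = e^(−0.40/0.2829) = 0.2432.
Trapped volume = 440.0 × 0.2432 = 107.01 mL.

107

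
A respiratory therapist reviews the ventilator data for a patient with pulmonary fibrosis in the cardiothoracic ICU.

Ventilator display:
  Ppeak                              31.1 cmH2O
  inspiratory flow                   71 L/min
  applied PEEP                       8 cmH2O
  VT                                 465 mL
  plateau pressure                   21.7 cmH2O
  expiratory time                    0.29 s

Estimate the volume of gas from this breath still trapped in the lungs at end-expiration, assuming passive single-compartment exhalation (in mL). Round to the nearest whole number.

159

Flow: 71 L/min ÷ 60 = 1.1833 L/s.
R = (PIP − Pplat)/V̇ = (31.1 − 21.7) / 1.1833 = 9.4/1.1833 = 7.944 cmH2O·s/L.
C = Vt/(Pplat − PEEP) = 465.0 / (21.7 − 8) = 465.0/13.7 = 33.942 mL/cmH2O.
τ = R × C = 7.944 × 0.03394 L/cmH2O = 0.2696 s.
Fraction remaining = e^(−Te/τ) = e^(−0.29/0.2696) = 0.3411.
Trapped volume = 465.0 × 0.3411 = 158.61 mL.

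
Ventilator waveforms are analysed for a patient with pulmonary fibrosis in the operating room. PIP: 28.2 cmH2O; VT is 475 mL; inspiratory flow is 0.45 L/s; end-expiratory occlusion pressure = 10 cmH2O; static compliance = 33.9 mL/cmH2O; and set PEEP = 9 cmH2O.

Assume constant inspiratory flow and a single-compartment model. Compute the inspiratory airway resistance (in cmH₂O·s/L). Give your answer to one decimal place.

9.3

Total PEEP = 10 cmH2O (set 9 + intrinsic 1); this is the baseline alveolar pressure.
Equation of motion (constant flow): PIP = Vt/C + R·V̇ + PEEP.
R·V̇ = PIP − Vt/C − PEEP = 28.2 − 475/33.9 − 10 = 28.2 − 14.012 − 10 = 4.188 cmH2O.
R = 4.188 / 0.45 = 9.307 cmH2O·s/L.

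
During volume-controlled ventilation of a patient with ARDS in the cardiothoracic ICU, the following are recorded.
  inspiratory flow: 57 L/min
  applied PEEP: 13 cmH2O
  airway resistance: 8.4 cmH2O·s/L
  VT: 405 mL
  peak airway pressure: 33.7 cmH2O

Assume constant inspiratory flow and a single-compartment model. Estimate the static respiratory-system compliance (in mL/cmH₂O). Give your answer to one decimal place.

Flow: 57 L/min ÷ 60 = 0.95 L/s.
Equation of motion (constant flow): PIP = Vt/C + R·V̇ + PEEP.
Vt/C = PIP − R·V̇ − PEEP = 33.7 − 8.4×0.95 − 13 = 33.7 − 7.98 − 13 = 12.72 cmH2O.
C = Vt / 12.72 = 405 / 12.72 = 31.84 mL/cmH2O.

31.8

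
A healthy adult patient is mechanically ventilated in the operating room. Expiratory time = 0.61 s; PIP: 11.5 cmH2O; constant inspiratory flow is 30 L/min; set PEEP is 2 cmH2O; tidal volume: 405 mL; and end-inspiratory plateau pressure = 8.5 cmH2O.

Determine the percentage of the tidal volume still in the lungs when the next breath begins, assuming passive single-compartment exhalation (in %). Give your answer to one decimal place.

19.6

Flow: 30 L/min ÷ 60 = 0.5 L/s.
R = (PIP − Pplat)/V̇ = (11.5 − 8.5) / 0.5 = 3.0/0.5 = 6.0 cmH2O·s/L.
C = Vt/(Pplat − PEEP) = 405.0 / (8.5 − 2) = 405.0/6.5 = 62.308 mL/cmH2O.
τ = R × C = 6.0 × 0.06231 L/cmH2O = 0.3739 s.
Fraction remaining at end-expiration = e^(−Te/τ) = e^(−0.61/0.3739) = 0.1956 → 19.56%.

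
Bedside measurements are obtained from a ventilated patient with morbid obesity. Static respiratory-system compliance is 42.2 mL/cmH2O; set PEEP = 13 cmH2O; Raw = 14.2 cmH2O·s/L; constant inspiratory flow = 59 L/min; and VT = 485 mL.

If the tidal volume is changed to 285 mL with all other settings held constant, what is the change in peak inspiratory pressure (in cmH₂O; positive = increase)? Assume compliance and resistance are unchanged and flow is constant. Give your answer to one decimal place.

-4.7

PIP = Vt/C + R·V̇ + PEEP (constant-flow equation of motion).
Only the elastic term changes: ΔPIP = ΔVt / C = (285 − 485) / 42.2 = -4.739 cmH2O.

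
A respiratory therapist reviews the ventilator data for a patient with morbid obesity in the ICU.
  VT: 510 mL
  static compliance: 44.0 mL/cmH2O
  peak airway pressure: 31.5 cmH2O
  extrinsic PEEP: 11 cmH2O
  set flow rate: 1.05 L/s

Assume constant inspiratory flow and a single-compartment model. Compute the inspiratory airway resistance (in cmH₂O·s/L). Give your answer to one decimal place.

8.5

Equation of motion (constant flow): PIP = Vt/C + R·V̇ + PEEP.
R·V̇ = PIP − Vt/C − PEEP = 31.5 − 510/44.0 − 11 = 31.5 − 11.591 − 11 = 8.909 cmH2O.
R = 8.909 / 1.05 = 8.485 cmH2O·s/L.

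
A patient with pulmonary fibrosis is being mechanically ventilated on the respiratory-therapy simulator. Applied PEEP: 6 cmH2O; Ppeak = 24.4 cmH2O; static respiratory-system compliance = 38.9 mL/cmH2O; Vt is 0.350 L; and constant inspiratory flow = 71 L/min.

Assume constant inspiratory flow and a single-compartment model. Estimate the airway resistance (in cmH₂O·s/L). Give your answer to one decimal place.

Flow: 71 L/min ÷ 60 = 1.1833 L/s.
Equation of motion (constant flow): PIP = Vt/C + R·V̇ + PEEP.
R·V̇ = PIP − Vt/C − PEEP = 24.4 − 350/38.9 − 6 = 24.4 − 8.997 − 6 = 9.403 cmH2O.
R = 9.403 / 1.1833 = 7.946 cmH2O·s/L.

7.9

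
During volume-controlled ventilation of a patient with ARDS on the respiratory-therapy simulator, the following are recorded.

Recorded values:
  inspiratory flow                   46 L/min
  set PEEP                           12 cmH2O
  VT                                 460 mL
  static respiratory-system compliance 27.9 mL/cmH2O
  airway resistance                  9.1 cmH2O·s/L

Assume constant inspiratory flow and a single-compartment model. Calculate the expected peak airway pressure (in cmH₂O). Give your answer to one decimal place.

Flow: 46 L/min ÷ 60 = 0.7667 L/s.
Equation of motion (constant flow): PIP = Vt/C + R·V̇ + PEEP.
PIP = 460/27.9 + 9.1×0.7667 + 12 = 16.487 + 6.977 + 12 = 35.464 cmH2O.

35.5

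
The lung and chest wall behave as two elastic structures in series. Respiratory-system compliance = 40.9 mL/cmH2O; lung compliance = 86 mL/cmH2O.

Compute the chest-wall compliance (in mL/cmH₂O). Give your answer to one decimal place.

78.0

1/Ccw = 1/Crs − 1/CL.
1/Ccw = 1/40.9 − 1/86 = 0.01282.
Ccw = 78.003 mL/cmH2O.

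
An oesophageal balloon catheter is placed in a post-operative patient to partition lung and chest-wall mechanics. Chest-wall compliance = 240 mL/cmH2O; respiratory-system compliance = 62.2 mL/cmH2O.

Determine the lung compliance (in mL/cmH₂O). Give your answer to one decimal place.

1/CL = 1/Crs − 1/Ccw.
1/CL = 1/62.2 − 1/240 = 0.01191.
CL = 83.963 mL/cmH2O.

84.0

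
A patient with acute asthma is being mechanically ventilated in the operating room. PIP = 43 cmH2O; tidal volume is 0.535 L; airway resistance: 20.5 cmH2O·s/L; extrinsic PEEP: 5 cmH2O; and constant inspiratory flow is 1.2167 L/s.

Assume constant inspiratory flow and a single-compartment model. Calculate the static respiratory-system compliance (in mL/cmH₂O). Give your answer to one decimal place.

Equation of motion (constant flow): PIP = Vt/C + R·V̇ + PEEP.
Vt/C = PIP − R·V̇ − PEEP = 43 − 20.5×1.2167 − 5 = 43 − 24.942 − 5 = 13.058 cmH2O.
C = Vt / 13.058 = 535 / 13.058 = 40.971 mL/cmH2O.

41.0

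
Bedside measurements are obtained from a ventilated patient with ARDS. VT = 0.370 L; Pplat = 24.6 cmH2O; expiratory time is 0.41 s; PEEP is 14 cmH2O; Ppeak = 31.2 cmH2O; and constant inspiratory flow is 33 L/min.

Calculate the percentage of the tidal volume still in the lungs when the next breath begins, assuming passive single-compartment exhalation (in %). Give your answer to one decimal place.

37.6

Flow: 33 L/min ÷ 60 = 0.55 L/s.
R = (PIP − Pplat)/V̇ = (31.2 − 24.6) / 0.55 = 6.6/0.55 = 12.0 cmH2O·s/L.
C = Vt/(Pplat − PEEP) = 370.0 / (24.6 − 14) = 370.0/10.6 = 34.906 mL/cmH2O.
τ = R × C = 12.0 × 0.03491 L/cmH2O = 0.4189 s.
Fraction remaining at end-expiration = e^(−Te/τ) = e^(−0.41/0.4189) = 0.3758 → 37.58%.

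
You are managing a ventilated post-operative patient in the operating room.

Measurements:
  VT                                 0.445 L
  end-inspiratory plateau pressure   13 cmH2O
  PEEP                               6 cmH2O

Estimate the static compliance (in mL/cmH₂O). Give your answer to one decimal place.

Cstat = Vt / (Pplat − PEEP) = 445 / (13 − 6) = 445 / 7.0 = 63.571 mL/cmH2O.

63.6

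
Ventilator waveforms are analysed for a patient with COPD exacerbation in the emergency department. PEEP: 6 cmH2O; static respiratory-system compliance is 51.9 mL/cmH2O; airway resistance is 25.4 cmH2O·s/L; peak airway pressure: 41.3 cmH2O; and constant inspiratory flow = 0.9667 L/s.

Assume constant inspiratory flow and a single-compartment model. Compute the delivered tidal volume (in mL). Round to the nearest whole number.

Equation of motion (constant flow): PIP = Vt/C + R·V̇ + PEEP.
Vt/C = PIP − R·V̇ − PEEP = 41.3 − 24.554 − 6 = 10.746 cmH2O.
Vt = C × 10.746 = 51.9 × 10.746 = 557.72 mL.

558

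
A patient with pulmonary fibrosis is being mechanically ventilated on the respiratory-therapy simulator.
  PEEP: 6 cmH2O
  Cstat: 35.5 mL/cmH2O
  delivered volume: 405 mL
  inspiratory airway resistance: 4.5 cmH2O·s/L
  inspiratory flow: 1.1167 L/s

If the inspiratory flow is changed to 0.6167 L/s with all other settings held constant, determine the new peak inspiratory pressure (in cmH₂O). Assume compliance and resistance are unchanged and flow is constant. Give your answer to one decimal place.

20.2

PIP = Vt/C + R·V̇ + PEEP (constant-flow equation of motion).
Only the resistive term changes: ΔPIP = R × ΔV̇ = 4.5 × (0.6167 − 1.1167) = 4.5 × -0.5 = -2.25 cmH2O.
Original PIP = 405/35.5 + 4.5×1.1167 + 6 = 22.434 cmH2O; new PIP = 22.434 + (-2.25) = 20.184 cmH2O.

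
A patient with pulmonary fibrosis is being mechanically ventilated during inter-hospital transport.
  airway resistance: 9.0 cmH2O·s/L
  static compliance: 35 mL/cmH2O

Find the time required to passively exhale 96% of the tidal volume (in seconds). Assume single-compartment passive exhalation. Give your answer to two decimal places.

τ = R × C = 9.0 × 35 mL/cmH2O = 9.0 × 0.035 L/cmH2O = 0.315 s.
Exhaled fraction f = 1 − e^(−t/τ) → t = −τ·ln(1 − f) = −0.315·ln(0.04) = 1.014 s.

1.01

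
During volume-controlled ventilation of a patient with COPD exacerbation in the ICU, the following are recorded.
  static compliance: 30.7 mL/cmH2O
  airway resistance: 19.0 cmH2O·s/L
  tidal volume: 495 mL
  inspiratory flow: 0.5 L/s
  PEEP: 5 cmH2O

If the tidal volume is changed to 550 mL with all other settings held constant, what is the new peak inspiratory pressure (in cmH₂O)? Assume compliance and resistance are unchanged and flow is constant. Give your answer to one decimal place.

32.4

PIP = Vt/C + R·V̇ + PEEP (constant-flow equation of motion).
Only the elastic term changes: ΔPIP = ΔVt / C = (550 − 495) / 30.7 = 1.792 cmH2O.
Original PIP = 495/30.7 + 19.0×0.5 + 5 = 30.624 cmH2O; new PIP = 30.624 + (1.792) = 32.416 cmH2O.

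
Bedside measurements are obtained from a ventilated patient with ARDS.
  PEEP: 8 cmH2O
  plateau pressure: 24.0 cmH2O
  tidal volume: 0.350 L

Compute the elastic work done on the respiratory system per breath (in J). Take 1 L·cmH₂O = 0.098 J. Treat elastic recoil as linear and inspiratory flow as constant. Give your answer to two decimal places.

Elastic work ≈ ½ × (Pplat − PEEP) × Vt = 0.5 × (24.0 − 8) × 0.350 L = 0.5 × 16.0 × 0.350 = 2.8 L·cmH2O.
× 0.098 J/(L·cmH2O) → 0.2744 J.

0.27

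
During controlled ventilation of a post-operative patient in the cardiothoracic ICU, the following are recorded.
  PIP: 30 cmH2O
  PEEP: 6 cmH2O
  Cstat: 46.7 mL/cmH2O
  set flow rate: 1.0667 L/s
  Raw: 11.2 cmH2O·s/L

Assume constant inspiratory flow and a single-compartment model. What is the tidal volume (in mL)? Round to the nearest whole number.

563

Equation of motion (constant flow): PIP = Vt/C + R·V̇ + PEEP.
Vt/C = PIP − R·V̇ − PEEP = 30 − 11.947 − 6 = 12.053 cmH2O.
Vt = C × 12.053 = 46.7 × 12.053 = 562.88 mL.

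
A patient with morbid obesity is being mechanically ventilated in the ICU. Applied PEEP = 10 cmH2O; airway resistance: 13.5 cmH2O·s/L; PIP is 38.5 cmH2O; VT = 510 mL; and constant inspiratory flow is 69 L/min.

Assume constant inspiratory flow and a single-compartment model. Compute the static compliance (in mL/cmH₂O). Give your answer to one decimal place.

Flow: 69 L/min ÷ 60 = 1.15 L/s.
Equation of motion (constant flow): PIP = Vt/C + R·V̇ + PEEP.
Vt/C = PIP − R·V̇ − PEEP = 38.5 − 13.5×1.15 − 10 = 38.5 − 15.525 − 10 = 12.975 cmH2O.
C = Vt / 12.975 = 510 / 12.975 = 39.306 mL/cmH2O.

39.3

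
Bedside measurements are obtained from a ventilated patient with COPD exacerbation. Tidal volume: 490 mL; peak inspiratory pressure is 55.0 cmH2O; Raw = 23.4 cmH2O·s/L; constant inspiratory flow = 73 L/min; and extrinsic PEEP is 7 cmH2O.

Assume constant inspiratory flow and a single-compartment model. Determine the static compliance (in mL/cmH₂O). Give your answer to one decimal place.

25.1

Flow: 73 L/min ÷ 60 = 1.2167 L/s.
Equation of motion (constant flow): PIP = Vt/C + R·V̇ + PEEP.
Vt/C = PIP − R·V̇ − PEEP = 55.0 − 23.4×1.2167 − 7 = 55.0 − 28.471 − 7 = 19.529 cmH2O.
C = Vt / 19.529 = 490 / 19.529 = 25.091 mL/cmH2O.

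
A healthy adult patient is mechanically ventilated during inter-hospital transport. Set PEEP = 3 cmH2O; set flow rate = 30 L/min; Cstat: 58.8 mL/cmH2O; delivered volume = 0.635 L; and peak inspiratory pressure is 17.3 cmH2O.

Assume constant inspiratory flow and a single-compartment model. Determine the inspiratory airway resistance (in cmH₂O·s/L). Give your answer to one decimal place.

Flow: 30 L/min ÷ 60 = 0.5 L/s.
Equation of motion (constant flow): PIP = Vt/C + R·V̇ + PEEP.
R·V̇ = PIP − Vt/C − PEEP = 17.3 − 635/58.8 − 3 = 17.3 − 10.799 − 3 = 3.501 cmH2O.
R = 3.501 / 0.5 = 7.002 cmH2O·s/L.

7.0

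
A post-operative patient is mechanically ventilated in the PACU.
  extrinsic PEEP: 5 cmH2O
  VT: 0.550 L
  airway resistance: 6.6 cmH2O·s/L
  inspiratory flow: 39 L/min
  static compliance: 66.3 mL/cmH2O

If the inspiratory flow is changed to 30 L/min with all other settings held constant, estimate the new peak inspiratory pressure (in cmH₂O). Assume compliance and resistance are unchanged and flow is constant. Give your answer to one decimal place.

16.6

Flow: 39 L/min ÷ 60 = 0.65 L/s.
New flow: 30 L/min ÷ 60 = 0.5 L/s.
PIP = Vt/C + R·V̇ + PEEP (constant-flow equation of motion).
Only the resistive term changes: ΔPIP = R × ΔV̇ = 6.6 × (0.5 − 0.65) = 6.6 × -0.15 = -0.99 cmH2O.
Original PIP = 550/66.3 + 6.6×0.65 + 5 = 17.586 cmH2O; new PIP = 17.586 + (-0.99) = 16.596 cmH2O.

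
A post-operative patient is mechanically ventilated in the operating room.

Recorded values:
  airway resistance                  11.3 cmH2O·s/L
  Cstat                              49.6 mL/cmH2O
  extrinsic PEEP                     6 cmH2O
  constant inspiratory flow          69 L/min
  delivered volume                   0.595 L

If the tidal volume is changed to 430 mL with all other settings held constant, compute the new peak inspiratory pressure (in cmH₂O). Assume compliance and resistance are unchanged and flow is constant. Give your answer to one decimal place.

Flow: 69 L/min ÷ 60 = 1.15 L/s.
PIP = Vt/C + R·V̇ + PEEP (constant-flow equation of motion).
Only the elastic term changes: ΔPIP = ΔVt / C = (430 − 595) / 49.6 = -3.327 cmH2O.
Original PIP = 595/49.6 + 11.3×1.15 + 6 = 30.991 cmH2O; new PIP = 30.991 + (-3.327) = 27.664 cmH2O.

27.7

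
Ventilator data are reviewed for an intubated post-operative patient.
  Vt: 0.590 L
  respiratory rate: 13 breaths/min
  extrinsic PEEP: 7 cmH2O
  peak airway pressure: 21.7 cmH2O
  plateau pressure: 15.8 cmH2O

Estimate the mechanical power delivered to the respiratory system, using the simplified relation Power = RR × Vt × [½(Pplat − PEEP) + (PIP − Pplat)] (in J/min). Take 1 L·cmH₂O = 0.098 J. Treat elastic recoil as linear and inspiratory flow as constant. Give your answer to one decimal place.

Per-breath work = Vt × [½(Pplat−PEEP) + (PIP−Pplat)] = 0.590 × [0.5×8.8 + 5.9] = 0.590 × 10.3 = 6.077 L·cmH2O.
Power = 13 × 6.077 = 79.001 L·cmH2O/min.
× 0.098 J/(L·cmH2O) → 7.742 J/min.

7.7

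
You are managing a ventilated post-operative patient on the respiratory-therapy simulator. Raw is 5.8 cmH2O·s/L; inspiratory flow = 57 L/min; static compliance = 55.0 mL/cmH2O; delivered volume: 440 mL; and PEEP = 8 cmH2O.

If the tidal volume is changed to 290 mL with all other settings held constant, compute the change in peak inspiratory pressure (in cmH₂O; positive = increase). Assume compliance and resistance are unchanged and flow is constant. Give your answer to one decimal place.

PIP = Vt/C + R·V̇ + PEEP (constant-flow equation of motion).
Only the elastic term changes: ΔPIP = ΔVt / C = (290 − 440) / 55.0 = -2.727 cmH2O.

-2.7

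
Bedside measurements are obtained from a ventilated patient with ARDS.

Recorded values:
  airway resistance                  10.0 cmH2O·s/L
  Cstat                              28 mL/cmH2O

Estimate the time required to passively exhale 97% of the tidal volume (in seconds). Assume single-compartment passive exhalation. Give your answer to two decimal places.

0.98

τ = R × C = 10.0 × 28 mL/cmH2O = 10.0 × 0.028 L/cmH2O = 0.28 s.
Exhaled fraction f = 1 − e^(−t/τ) → t = −τ·ln(1 − f) = −0.28·ln(0.03) = 0.9818 s.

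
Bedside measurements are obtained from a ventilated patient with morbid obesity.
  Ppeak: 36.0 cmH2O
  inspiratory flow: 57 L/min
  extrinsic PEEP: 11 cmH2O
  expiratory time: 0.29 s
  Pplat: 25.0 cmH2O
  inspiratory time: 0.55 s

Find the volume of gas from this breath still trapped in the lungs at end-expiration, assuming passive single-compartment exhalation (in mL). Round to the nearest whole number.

267

Flow: 57 L/min ÷ 60 = 0.95 L/s.
Vt = flow × Ti = 0.95 L/s × 0.55 s × 1000 mL/L = 522.5 mL.
R = (PIP − Pplat)/V̇ = (36.0 − 25.0) / 0.95 = 11.0/0.95 = 11.579 cmH2O·s/L.
C = Vt/(Pplat − PEEP) = 522.5 / (25.0 − 11) = 522.5/14.0 = 37.321 mL/cmH2O.
τ = R × C = 11.579 × 0.03732 L/cmH2O = 0.4321 s.
Fraction remaining = e^(−Te/τ) = e^(−0.29/0.4321) = 0.5111.
Trapped volume = 522.5 × 0.5111 = 267.05 mL.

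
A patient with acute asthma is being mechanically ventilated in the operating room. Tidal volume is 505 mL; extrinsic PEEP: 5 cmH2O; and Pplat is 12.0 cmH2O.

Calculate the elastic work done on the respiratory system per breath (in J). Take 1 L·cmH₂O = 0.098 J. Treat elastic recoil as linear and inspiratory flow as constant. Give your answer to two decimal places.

Elastic work ≈ ½ × (Pplat − PEEP) × Vt = 0.5 × (12.0 − 5) × 0.505 L = 0.5 × 7.0 × 0.505 = 1.768 L·cmH2O.
× 0.098 J/(L·cmH2O) → 0.1733 J.

0.17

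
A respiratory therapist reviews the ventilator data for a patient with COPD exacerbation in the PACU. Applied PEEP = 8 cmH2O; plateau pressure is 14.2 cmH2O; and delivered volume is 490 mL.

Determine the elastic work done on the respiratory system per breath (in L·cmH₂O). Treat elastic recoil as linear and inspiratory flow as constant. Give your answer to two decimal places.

1.52

Elastic work ≈ ½ × (Pplat − PEEP) × Vt = 0.5 × (14.2 − 8) × 0.490 L = 0.5 × 6.2 × 0.490 = 1.519 L·cmH2O.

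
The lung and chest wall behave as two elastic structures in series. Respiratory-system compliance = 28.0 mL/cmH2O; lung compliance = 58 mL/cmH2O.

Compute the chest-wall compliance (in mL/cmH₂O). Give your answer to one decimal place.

54.1

1/Ccw = 1/Crs − 1/CL.
1/Ccw = 1/28.0 − 1/58 = 0.01847.
Ccw = 54.142 mL/cmH2O.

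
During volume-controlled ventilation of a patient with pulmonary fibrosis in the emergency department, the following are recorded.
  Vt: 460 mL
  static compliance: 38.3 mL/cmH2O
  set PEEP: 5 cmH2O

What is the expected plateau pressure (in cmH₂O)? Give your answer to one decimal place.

Pplat = PEEP + Vt / Cstat = 5 + 460 / 38.3 = 5 + 12.01 = 17.01 cmH2O.

17.0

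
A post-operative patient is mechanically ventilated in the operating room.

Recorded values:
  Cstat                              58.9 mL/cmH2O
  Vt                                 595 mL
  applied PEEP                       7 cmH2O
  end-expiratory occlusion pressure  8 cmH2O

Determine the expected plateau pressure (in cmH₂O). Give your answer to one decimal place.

18.1

End-expiratory occlusion gives total PEEP = 8 cmH2O (intrinsic PEEP = 8 − 7 = 1). Use total PEEP for the elastic gradient.
Pplat = PEEPtotal + Vt / Cstat = 8 + 595 / 58.9 = 8 + 10.102 = 18.102 cmH2O.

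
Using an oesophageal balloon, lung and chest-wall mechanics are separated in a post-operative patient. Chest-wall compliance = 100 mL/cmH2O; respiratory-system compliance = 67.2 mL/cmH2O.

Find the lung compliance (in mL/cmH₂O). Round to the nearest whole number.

1/CL = 1/Crs − 1/Ccw.
1/CL = 1/67.2 − 1/100 = 0.004881.
CL = 204.88 mL/cmH2O.

205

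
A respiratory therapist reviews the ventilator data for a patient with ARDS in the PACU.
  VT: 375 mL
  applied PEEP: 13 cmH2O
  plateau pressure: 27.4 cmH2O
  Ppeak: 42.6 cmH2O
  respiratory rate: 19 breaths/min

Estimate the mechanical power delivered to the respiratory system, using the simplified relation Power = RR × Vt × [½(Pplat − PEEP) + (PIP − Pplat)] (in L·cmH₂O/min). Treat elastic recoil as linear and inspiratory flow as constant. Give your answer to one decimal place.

Per-breath work = Vt × [½(Pplat−PEEP) + (PIP−Pplat)] = 0.375 × [0.5×14.4 + 15.2] = 0.375 × 22.4 = 8.4 L·cmH2O.
Power = 19 × 8.4 = 159.6 L·cmH2O/min.

159.6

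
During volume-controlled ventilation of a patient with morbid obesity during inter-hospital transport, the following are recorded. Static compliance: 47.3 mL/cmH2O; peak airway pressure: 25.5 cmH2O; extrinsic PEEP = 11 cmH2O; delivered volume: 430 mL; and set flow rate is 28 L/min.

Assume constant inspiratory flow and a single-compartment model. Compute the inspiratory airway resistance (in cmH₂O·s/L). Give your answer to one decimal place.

Flow: 28 L/min ÷ 60 = 0.4667 L/s.
Equation of motion (constant flow): PIP = Vt/C + R·V̇ + PEEP.
R·V̇ = PIP − Vt/C − PEEP = 25.5 − 430/47.3 − 11 = 25.5 − 9.091 − 11 = 5.409 cmH2O.
R = 5.409 / 0.4667 = 11.59 cmH2O·s/L.

11.6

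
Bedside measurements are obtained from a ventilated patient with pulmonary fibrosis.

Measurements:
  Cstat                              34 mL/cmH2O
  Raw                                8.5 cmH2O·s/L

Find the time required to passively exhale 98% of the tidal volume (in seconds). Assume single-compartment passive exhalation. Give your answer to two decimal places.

1.13

τ = R × C = 8.5 × 34 mL/cmH2O = 8.5 × 0.034 L/cmH2O = 0.289 s.
Exhaled fraction f = 1 − e^(−t/τ) → t = −τ·ln(1 − f) = −0.289·ln(0.02) = 1.131 s.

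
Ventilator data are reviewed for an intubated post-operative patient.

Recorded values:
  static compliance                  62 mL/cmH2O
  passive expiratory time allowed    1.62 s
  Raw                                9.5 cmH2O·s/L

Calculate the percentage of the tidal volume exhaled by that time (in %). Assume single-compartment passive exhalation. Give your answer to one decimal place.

τ = R × C = 9.5 × 62 mL/cmH2O = 9.5 × 0.062 L/cmH2O = 0.589 s.
Passive exhalation: V(t)/V₀ = e^(−t/τ) = e^(−1.62/0.589) = 0.0639.
Fraction exhaled = 1 − 0.0639 = 0.9361 → 93.61%.

93.6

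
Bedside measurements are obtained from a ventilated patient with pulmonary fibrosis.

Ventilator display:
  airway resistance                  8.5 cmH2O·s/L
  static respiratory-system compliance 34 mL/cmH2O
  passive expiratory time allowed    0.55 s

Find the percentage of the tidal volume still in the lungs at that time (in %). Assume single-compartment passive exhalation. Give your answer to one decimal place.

14.9

τ = R × C = 8.5 × 34 mL/cmH2O = 8.5 × 0.034 L/cmH2O = 0.289 s.
Passive exhalation: V(t)/V₀ = e^(−t/τ) = e^(−0.55/0.289) = 0.1491.
Fraction remaining = 0.1491 → 14.91%.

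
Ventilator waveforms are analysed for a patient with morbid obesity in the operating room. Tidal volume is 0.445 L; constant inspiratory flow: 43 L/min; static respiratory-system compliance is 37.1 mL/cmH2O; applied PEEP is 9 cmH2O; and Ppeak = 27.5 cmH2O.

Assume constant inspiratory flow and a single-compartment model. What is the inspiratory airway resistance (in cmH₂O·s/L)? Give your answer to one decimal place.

9.1

Flow: 43 L/min ÷ 60 = 0.7167 L/s.
Equation of motion (constant flow): PIP = Vt/C + R·V̇ + PEEP.
R·V̇ = PIP − Vt/C − PEEP = 27.5 − 445/37.1 − 9 = 27.5 − 11.995 − 9 = 6.505 cmH2O.
R = 6.505 / 0.7167 = 9.076 cmH2O·s/L.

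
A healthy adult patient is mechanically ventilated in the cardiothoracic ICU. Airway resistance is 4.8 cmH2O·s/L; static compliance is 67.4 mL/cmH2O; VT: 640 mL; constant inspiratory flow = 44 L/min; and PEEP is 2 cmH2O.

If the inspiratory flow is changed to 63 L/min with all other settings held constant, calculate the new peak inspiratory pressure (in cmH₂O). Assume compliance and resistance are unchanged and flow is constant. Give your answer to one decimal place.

16.5

Flow: 44 L/min ÷ 60 = 0.7333 L/s.
New flow: 63 L/min ÷ 60 = 1.05 L/s.
PIP = Vt/C + R·V̇ + PEEP (constant-flow equation of motion).
Only the resistive term changes: ΔPIP = R × ΔV̇ = 4.8 × (1.05 − 0.7333) = 4.8 × 0.3167 = 1.52 cmH2O.
Original PIP = 640/67.4 + 4.8×0.7333 + 2 = 15.015 cmH2O; new PIP = 15.015 + (1.52) = 16.535 cmH2O.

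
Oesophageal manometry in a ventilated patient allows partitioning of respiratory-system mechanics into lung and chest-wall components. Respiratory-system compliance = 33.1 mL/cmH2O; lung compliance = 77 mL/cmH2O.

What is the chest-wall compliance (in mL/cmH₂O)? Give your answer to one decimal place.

58.1

1/Ccw = 1/Crs − 1/CL.
1/Ccw = 1/33.1 − 1/77 = 0.01722.
Ccw = 58.072 mL/cmH2O.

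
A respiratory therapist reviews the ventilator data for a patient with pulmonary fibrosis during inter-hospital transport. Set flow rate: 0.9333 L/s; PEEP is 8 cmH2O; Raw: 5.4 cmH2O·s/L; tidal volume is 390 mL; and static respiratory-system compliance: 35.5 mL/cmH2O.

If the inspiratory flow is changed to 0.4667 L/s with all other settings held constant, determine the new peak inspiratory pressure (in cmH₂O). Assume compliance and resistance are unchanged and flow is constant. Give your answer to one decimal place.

21.5

PIP = Vt/C + R·V̇ + PEEP (constant-flow equation of motion).
Only the resistive term changes: ΔPIP = R × ΔV̇ = 5.4 × (0.4667 − 0.9333) = 5.4 × -0.4666 = -2.52 cmH2O.
Original PIP = 390/35.5 + 5.4×0.9333 + 8 = 24.026 cmH2O; new PIP = 24.026 + (-2.52) = 21.506 cmH2O.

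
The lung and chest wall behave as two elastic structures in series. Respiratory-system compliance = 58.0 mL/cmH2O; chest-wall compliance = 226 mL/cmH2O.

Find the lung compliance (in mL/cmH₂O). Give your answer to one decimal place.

78.0

1/CL = 1/Crs − 1/Ccw.
1/CL = 1/58.0 − 1/226 = 0.01282.
CL = 78.003 mL/cmH2O.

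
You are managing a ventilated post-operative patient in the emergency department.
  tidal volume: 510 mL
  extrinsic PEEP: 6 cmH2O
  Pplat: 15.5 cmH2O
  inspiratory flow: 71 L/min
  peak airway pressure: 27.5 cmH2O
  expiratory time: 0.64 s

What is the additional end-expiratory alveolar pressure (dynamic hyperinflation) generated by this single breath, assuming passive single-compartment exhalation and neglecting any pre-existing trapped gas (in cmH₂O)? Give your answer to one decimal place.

2.9

Flow: 71 L/min ÷ 60 = 1.1833 L/s.
R = (PIP − Pplat)/V̇ = (27.5 − 15.5) / 1.1833 = 12.0/1.1833 = 10.141 cmH2O·s/L.
C = Vt/(Pplat − PEEP) = 510.0 / (15.5 − 6) = 510.0/9.5 = 53.684 mL/cmH2O.
τ = R × C = 10.141 × 0.05368 L/cmH2O = 0.5444 s.
Fraction remaining = e^(−Te/τ) = e^(−0.64/0.5444) = 0.3086; trapped volume = 510.0 × 0.3086 = 157.39 mL.
Additional alveolar pressure from trapping ≈ V_trapped / C = 157.39 / 53.684 = 2.932 cmH2O.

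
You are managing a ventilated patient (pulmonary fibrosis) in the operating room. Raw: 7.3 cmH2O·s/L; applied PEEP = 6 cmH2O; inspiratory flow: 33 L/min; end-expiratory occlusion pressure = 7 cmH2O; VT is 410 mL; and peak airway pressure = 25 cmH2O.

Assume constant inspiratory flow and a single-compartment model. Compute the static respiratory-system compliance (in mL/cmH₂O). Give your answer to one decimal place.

Flow: 33 L/min ÷ 60 = 0.55 L/s.
Total PEEP = 7 cmH2O (set 6 + intrinsic 1); this is the baseline alveolar pressure.
Equation of motion (constant flow): PIP = Vt/C + R·V̇ + PEEP.
Vt/C = PIP − R·V̇ − PEEP = 25 − 7.3×0.55 − 7 = 25 − 4.015 − 7 = 13.985 cmH2O.
C = Vt / 13.985 = 410 / 13.985 = 29.317 mL/cmH2O.

29.3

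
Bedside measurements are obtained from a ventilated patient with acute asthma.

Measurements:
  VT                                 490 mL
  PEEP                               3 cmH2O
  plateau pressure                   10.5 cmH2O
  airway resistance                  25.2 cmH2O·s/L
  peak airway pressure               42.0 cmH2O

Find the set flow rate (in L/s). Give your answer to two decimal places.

flow = (PIP − Pplat) / Raw = 31.5 / 25.2 = 1.25 L/s.

1.25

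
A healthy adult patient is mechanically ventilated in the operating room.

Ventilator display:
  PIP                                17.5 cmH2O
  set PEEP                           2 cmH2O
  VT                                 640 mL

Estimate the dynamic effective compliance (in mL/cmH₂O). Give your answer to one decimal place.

41.3

Dynamic compliance = Vt / (PIP − PEEP) = 640 / (17.5 − 2) = 640 / 15.5 = 41.29 mL/cmH2O.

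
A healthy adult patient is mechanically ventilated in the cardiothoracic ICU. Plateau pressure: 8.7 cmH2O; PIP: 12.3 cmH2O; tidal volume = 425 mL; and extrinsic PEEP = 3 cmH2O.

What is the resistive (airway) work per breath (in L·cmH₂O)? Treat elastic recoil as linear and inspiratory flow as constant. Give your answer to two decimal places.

With constant inspiratory flow the resistive pressure is constant at PIP − Pplat = 12.3 − 8.7 = 3.6 cmH2O, so resistive work = 3.6 × 0.425 = 1.53 L·cmH2O.

1.53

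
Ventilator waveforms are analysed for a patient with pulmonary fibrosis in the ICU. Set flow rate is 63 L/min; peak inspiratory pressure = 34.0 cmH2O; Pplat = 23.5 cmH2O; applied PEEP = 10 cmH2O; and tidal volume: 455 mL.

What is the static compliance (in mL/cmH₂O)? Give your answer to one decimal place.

33.7

Cstat = Vt / (Pplat − PEEP) = 455 / (23.5 − 10) = 455 / 13.5 = 33.704 mL/cmH2O.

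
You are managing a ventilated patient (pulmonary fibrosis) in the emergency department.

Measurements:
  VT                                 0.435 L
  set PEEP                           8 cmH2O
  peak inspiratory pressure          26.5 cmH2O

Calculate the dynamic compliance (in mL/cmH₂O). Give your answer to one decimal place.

23.5

Dynamic compliance = Vt / (PIP − PEEP) = 435 / (26.5 − 8) = 435 / 18.5 = 23.514 mL/cmH2O.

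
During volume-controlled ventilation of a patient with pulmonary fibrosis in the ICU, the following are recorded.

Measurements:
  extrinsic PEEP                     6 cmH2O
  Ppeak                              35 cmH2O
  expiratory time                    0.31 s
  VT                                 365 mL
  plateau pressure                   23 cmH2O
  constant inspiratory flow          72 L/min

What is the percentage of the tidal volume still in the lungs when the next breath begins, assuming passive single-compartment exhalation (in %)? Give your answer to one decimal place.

Flow: 72 L/min ÷ 60 = 1.2 L/s.
R = (PIP − Pplat)/V̇ = (35 − 23) / 1.2 = 12.0/1.2 = 10.0 cmH2O·s/L.
C = Vt/(Pplat − PEEP) = 365.0 / (23 − 6) = 365.0/17.0 = 21.471 mL/cmH2O.
τ = R × C = 10.0 × 0.02147 L/cmH2O = 0.2147 s.
Fraction remaining at end-expiration = e^(−Te/τ) = e^(−0.31/0.2147) = 0.236 → 23.6%.

23.6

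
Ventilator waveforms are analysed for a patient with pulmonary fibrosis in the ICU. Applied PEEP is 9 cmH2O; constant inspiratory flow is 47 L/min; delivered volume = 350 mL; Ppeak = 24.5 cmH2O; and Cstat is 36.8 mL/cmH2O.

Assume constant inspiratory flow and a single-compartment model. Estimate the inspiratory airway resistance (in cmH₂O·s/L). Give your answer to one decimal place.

7.6

Flow: 47 L/min ÷ 60 = 0.7833 L/s.
Equation of motion (constant flow): PIP = Vt/C + R·V̇ + PEEP.
R·V̇ = PIP − Vt/C − PEEP = 24.5 − 350/36.8 − 9 = 24.5 − 9.511 − 9 = 5.989 cmH2O.
R = 5.989 / 0.7833 = 7.646 cmH2O·s/L.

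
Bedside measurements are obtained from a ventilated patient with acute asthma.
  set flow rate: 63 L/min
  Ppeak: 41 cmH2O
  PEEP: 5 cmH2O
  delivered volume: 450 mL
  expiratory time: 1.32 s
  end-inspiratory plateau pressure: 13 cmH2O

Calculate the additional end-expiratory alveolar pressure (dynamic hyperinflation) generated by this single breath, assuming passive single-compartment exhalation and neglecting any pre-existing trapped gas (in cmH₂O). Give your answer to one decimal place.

3.3

Flow: 63 L/min ÷ 60 = 1.05 L/s.
R = (PIP − Pplat)/V̇ = (41 − 13) / 1.05 = 28.0/1.05 = 26.667 cmH2O·s/L.
C = Vt/(Pplat − PEEP) = 450.0 / (13 − 5) = 450.0/8.0 = 56.25 mL/cmH2O.
τ = R × C = 26.667 × 0.05625 L/cmH2O = 1.5 s.
Fraction remaining = e^(−Te/τ) = e^(−1.32/1.5) = 0.4148; trapped volume = 450.0 × 0.4148 = 186.66 mL.
Additional alveolar pressure from trapping ≈ V_trapped / C = 186.66 / 56.25 = 3.318 cmH2O.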